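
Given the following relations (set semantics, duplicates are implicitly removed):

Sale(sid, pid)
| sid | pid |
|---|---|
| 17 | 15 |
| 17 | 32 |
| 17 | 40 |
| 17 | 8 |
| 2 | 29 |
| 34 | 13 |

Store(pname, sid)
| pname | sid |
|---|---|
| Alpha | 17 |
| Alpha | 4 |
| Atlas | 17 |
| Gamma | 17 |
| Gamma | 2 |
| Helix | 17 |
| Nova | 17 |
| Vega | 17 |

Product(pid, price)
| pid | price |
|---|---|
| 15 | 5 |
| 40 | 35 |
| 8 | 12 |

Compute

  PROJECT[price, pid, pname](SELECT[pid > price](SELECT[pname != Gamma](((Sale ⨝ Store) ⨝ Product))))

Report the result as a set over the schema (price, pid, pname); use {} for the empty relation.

{(35, 40, Alpha), (35, 40, Atlas), (35, 40, Helix), (35, 40, Nova), (35, 40, Vega), (5, 15, Alpha), (5, 15, Atlas), (5, 15, Helix), (5, 15, Nova), (5, 15, Vega)}

Sale ⋈ Store (natural join on sid): {(17, 15, Alpha), (17, 15, Atlas), (17, 15, Gamma), (17, 15, Helix), (17, 15, Nova), (17, 15, Vega), (17, 32, Alpha), (17, 32, Atlas), (17, 32, Gamma), (17, 32, Helix), (17, 32, Nova), (17, 32, Vega), (17, 40, Alpha), (17, 40, Atlas), (17, 40, Gamma), (17, 40, Helix), (17, 40, Nova), (17, 40, Vega), (17, 8, Alpha), (17, 8, Atlas), (17, 8, Gamma), (17, 8, Helix), (17, 8, Nova), (17, 8, Vega), (2, 29, Gamma)}
(Sale ⨝ Store) ⋈ Product (natural join on pid): {(17, 15, Alpha, 5), (17, 15, Atlas, 5), (17, 15, Gamma, 5), (17, 15, Helix, 5), (17, 15, Nova, 5), (17, 15, Vega, 5), (17, 40, Alpha, 35), (17, 40, Atlas, 35), (17, 40, Gamma, 35), (17, 40, Helix, 35), (17, 40, Nova, 35), (17, 40, Vega, 35), (17, 8, Alpha, 12), (17, 8, Atlas, 12), (17, 8, Gamma, 12), (17, 8, Helix, 12), (17, 8, Nova, 12), (17, 8, Vega, 12)}
σ[pname != Gamma]: keep tuples satisfying pname != Gamma → {(17, 15, Alpha, 5), (17, 15, Atlas, 5), (17, 15, Helix, 5), (17, 15, Nova, 5), (17, 15, Vega, 5), (17, 40, Alpha, 35), (17, 40, Atlas, 35), (17, 40, Helix, 35), (17, 40, Nova, 35), (17, 40, Vega, 35), (17, 8, Alpha, 12), (17, 8, Atlas, 12), (17, 8, Helix, 12), (17, 8, Nova, 12), (17, 8, Vega, 12)}
σ[pid > price]: keep tuples satisfying pid > price → {(17, 15, Alpha, 5), (17, 15, Atlas, 5), (17, 15, Helix, 5), (17, 15, Nova, 5), (17, 15, Vega, 5), (17, 40, Alpha, 35), (17, 40, Atlas, 35), (17, 40, Helix, 35), (17, 40, Nova, 35), (17, 40, Vega, 35)}
π_{price, pid, pname} gives {(35, 40, Alpha), (35, 40, Atlas), (35, 40, Helix), (35, 40, Nova), (35, 40, Vega), (5, 15, Alpha), (5, 15, Atlas), (5, 15, Helix), (5, 15, Nova), (5, 15, Vega)}.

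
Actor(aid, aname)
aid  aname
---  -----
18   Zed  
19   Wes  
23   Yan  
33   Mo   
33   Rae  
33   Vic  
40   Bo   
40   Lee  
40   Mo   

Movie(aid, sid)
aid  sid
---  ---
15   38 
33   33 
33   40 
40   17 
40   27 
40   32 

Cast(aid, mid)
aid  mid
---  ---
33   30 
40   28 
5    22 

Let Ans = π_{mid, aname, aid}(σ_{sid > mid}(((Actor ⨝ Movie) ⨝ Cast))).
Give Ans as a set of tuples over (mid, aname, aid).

{(28, Bo, 40), (28, Lee, 40), (28, Mo, 40), (30, Mo, 33), (30, Rae, 33), (30, Vic, 33)}

Natural join on aid: {(33, Mo, 33), (33, Mo, 40), (33, Rae, 33), (33, Rae, 40), (33, Vic, 33), (33, Vic, 40), (40, Bo, 17), (40, Bo, 27), (40, Bo, 32), (40, Lee, 17), (40, Lee, 27), (40, Lee, 32), (40, Mo, 17), (40, Mo, 27), (40, Mo, 32)}
Natural join on aid: {(33, Mo, 33, 30), (33, Mo, 40, 30), (33, Rae, 33, 30), (33, Rae, 40, 30), (33, Vic, 33, 30), (33, Vic, 40, 30), (40, Bo, 17, 28), (40, Bo, 27, 28), (40, Bo, 32, 28), (40, Lee, 17, 28), (40, Lee, 27, 28), (40, Lee, 32, 28), (40, Mo, 17, 28), (40, Mo, 27, 28), (40, Mo, 32, 28)}
σ[sid > mid]: keep tuples satisfying sid > mid → {(33, Mo, 33, 30), (33, Mo, 40, 30), (33, Rae, 33, 30), (33, Rae, 40, 30), (33, Vic, 33, 30), (33, Vic, 40, 30), (40, Bo, 32, 28), (40, Lee, 32, 28), (40, Mo, 32, 28)}
π_{mid, aname, aid} gives {(28, Bo, 40), (28, Lee, 40), (28, Mo, 40), (30, Mo, 33), (30, Rae, 33), (30, Vic, 33)} (3 duplicate(s) eliminated).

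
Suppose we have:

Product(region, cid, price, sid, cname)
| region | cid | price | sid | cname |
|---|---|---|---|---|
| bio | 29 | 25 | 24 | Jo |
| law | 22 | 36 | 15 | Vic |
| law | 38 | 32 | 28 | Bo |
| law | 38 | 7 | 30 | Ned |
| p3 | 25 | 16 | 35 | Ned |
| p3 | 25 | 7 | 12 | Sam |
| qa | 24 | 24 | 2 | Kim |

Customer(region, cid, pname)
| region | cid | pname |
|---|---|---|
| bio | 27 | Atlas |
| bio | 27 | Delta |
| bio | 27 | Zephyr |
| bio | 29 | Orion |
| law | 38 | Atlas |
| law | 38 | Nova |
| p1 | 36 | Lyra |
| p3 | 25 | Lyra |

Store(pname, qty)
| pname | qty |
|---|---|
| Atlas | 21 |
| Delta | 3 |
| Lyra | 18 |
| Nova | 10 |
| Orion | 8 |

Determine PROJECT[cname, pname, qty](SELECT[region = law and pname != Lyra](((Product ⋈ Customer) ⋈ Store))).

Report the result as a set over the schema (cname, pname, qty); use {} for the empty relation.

Joining Product and Customer on region, cid yields {(bio, 29, 25, 24, Jo, Orion), (law, 38, 32, 28, Bo, Atlas), (law, 38, 32, 28, Bo, Nova), (law, 38, 7, 30, Ned, Atlas), (law, 38, 7, 30, Ned, Nova), (p3, 25, 16, 35, Ned, Lyra), (p3, 25, 7, 12, Sam, Lyra)}.
Joining (Product ⋈ Customer) and Store on pname yields {(bio, 29, 25, 24, Jo, Orion, 8), (law, 38, 32, 28, Bo, Atlas, 21), (law, 38, 32, 28, Bo, Nova, 10), (law, 38, 7, 30, Ned, Atlas, 21), (law, 38, 7, 30, Ned, Nova, 10), (p3, 25, 16, 35, Ned, Lyra, 18), (p3, 25, 7, 12, Sam, Lyra, 18)}.
Filtering on region = law and pname != Lyra leaves {(law, 38, 32, 28, Bo, Atlas, 21), (law, 38, 32, 28, Bo, Nova, 10), (law, 38, 7, 30, Ned, Atlas, 21), (law, 38, 7, 30, Ned, Nova, 10)}.
Keep only column(s) cname, pname, qty: {(Bo, Atlas, 21), (Bo, Nova, 10), (Ned, Atlas, 21), (Ned, Nova, 10)}

{(Bo, Atlas, 21), (Bo, Nova, 10), (Ned, Atlas, 21), (Ned, Nova, 10)}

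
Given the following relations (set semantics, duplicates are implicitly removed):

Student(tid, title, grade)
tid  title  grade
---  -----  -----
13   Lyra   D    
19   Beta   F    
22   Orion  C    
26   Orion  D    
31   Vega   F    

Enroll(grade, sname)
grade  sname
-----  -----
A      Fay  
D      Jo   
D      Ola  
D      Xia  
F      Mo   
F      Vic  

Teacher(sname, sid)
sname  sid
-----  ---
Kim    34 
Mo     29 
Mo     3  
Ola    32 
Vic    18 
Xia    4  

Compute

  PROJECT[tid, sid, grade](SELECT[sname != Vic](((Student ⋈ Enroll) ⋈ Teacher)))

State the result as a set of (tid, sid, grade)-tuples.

{(13, 32, D), (13, 4, D), (19, 29, F), (19, 3, F), (26, 32, D), (26, 4, D), (31, 29, F), (31, 3, F)}

Student ⋈ Enroll (natural join on grade): {(13, Lyra, D, Jo), (13, Lyra, D, Ola), (13, Lyra, D, Xia), (19, Beta, F, Mo), (19, Beta, F, Vic), (26, Orion, D, Jo), (26, Orion, D, Ola), (26, Orion, D, Xia), (31, Vega, F, Mo), (31, Vega, F, Vic)}
(Student ⋈ Enroll) ⋈ Teacher (natural join on sname): {(13, Lyra, D, Ola, 32), (13, Lyra, D, Xia, 4), (19, Beta, F, Mo, 29), (19, Beta, F, Mo, 3), (19, Beta, F, Vic, 18), (26, Orion, D, Ola, 32), (26, Orion, D, Xia, 4), (31, Vega, F, Mo, 29), (31, Vega, F, Mo, 3), (31, Vega, F, Vic, 18)}
σ[sname != Vic]: keep tuples satisfying sname != Vic → {(13, Lyra, D, Ola, 32), (13, Lyra, D, Xia, 4), (19, Beta, F, Mo, 29), (19, Beta, F, Mo, 3), (26, Orion, D, Ola, 32), (26, Orion, D, Xia, 4), (31, Vega, F, Mo, 29), (31, Vega, F, Mo, 3)}
π[tid, sid, grade]: project onto (tid, sid, grade) → {(13, 32, D), (13, 4, D), (19, 29, F), (19, 3, F), (26, 32, D), (26, 4, D), (31, 29, F), (31, 3, F)}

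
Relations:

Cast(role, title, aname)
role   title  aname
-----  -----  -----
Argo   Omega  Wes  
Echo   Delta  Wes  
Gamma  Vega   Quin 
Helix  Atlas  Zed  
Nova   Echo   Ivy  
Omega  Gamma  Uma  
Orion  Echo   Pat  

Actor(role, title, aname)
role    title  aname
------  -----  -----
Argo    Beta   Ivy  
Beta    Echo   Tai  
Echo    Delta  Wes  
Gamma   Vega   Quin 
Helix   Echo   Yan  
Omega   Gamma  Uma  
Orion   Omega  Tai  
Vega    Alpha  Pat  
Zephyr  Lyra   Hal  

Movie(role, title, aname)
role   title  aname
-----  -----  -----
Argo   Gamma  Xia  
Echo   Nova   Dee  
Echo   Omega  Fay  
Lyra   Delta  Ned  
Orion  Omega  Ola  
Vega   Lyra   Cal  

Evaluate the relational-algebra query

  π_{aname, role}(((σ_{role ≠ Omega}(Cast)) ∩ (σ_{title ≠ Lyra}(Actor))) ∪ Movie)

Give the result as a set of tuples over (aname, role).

Filtering on role ≠ Omega leaves {(Argo, Omega, Wes), (Echo, Delta, Wes), (Gamma, Vega, Quin), (Helix, Atlas, Zed), (Nova, Echo, Ivy), (Orion, Echo, Pat)}.
Filtering on title ≠ Lyra leaves {(Argo, Beta, Ivy), (Beta, Echo, Tai), (Echo, Delta, Wes), (Gamma, Vega, Quin), (Helix, Echo, Yan), (Omega, Gamma, Uma), (Orion, Omega, Tai), (Vega, Alpha, Pat)}.
Intersection: {(Argo, Omega, Wes), (Echo, Delta, Wes), (Gamma, Vega, Quin), (Helix, Atlas, Zed), (Nova, Echo, Ivy), (Orion, Echo, Pat)} with {(Argo, Beta, Ivy), (Beta, Echo, Tai), (Echo, Delta, Wes), (Gamma, Vega, Quin), (Helix, Echo, Yan), (Omega, Gamma, Uma), (Orion, Omega, Tai), (Vega, Alpha, Pat)} → {(Echo, Delta, Wes), (Gamma, Vega, Quin)}
Union: {(Echo, Delta, Wes), (Gamma, Vega, Quin)} with {(Argo, Gamma, Xia), (Echo, Nova, Dee), (Echo, Omega, Fay), (Lyra, Delta, Ned), (Orion, Omega, Ola), (Vega, Lyra, Cal)} → {(Argo, Gamma, Xia), (Echo, Delta, Wes), (Echo, Nova, Dee), (Echo, Omega, Fay), (Gamma, Vega, Quin), (Lyra, Delta, Ned), (Orion, Omega, Ola), (Vega, Lyra, Cal)}
Projecting to aname, role: {(Cal, Vega), (Dee, Echo), (Fay, Echo), (Ned, Lyra), (Ola, Orion), (Quin, Gamma), (Wes, Echo), (Xia, Argo)}

{(Cal, Vega), (Dee, Echo), (Fay, Echo), (Ned, Lyra), (Ola, Orion), (Quin, Gamma), (Wes, Echo), (Xia, Argo)}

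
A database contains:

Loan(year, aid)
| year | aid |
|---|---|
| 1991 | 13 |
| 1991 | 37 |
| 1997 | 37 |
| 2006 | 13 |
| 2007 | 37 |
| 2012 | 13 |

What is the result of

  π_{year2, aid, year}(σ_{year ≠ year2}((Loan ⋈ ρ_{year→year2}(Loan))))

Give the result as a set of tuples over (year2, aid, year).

{(1991, 13, 2006), (1991, 13, 2012), (1991, 37, 1997), (1991, 37, 2007), (1997, 37, 1991), (1997, 37, 2007), (2006, 13, 1991), (2006, 13, 2012), (2007, 37, 1991), (2007, 37, 1997), (2012, 13, 1991), (2012, 13, 2006)}

ρ[year→year2]: schema becomes (year2, aid); tuples unchanged.
Loan ⋈ ρ_{year→year2}(Loan) (natural join on aid): {(1991, 13, 1991), (1991, 13, 2006), (1991, 13, 2012), (1991, 37, 1991), (1991, 37, 1997), (1991, 37, 2007), (1997, 37, 1991), (1997, 37, 1997), (1997, 37, 2007), (2006, 13, 1991), (2006, 13, 2006), (2006, 13, 2012), (2007, 37, 1991), (2007, 37, 1997), (2007, 37, 2007), (2012, 13, 1991), (2012, 13, 2006), (2012, 13, 2012)}
Selection year ≠ year2: {(1991, 13, 2006), (1991, 13, 2012), (1991, 37, 1997), (1991, 37, 2007), (1997, 37, 1991), (1997, 37, 2007), (2006, 13, 1991), (2006, 13, 2012), (2007, 37, 1991), (2007, 37, 1997), (2012, 13, 1991), (2012, 13, 2006)}
π_{year2, aid, year} gives {(1991, 13, 2006), (1991, 13, 2012), (1991, 37, 1997), (1991, 37, 2007), (1997, 37, 1991), (1997, 37, 2007), (2006, 13, 1991), (2006, 13, 2012), (2007, 37, 1991), (2007, 37, 1997), (2012, 13, 1991), (2012, 13, 2006)}.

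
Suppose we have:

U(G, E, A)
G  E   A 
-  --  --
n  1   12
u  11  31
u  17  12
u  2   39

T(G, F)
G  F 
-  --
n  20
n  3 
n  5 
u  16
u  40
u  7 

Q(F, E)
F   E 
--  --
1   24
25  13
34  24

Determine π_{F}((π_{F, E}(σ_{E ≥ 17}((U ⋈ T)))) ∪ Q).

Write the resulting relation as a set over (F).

{1, 16, 25, 34, 40, 7}

Natural join on G: {(n, 1, 12, 20), (n, 1, 12, 3), (n, 1, 12, 5), (u, 11, 31, 16), (u, 11, 31, 40), (u, 11, 31, 7), (u, 17, 12, 16), (u, 17, 12, 40), (u, 17, 12, 7), (u, 2, 39, 16), (u, 2, 39, 40), (u, 2, 39, 7)}
Filtering on E ≥ 17 leaves {(u, 17, 12, 16), (u, 17, 12, 40), (u, 17, 12, 7)}.
π_{F, E} gives {(16, 17), (40, 17), (7, 17)}.
Set union of the two operands is {(1, 24), (16, 17), (25, 13), (34, 24), (40, 17), (7, 17)}.
π_{F} gives {1, 16, 25, 34, 40, 7}.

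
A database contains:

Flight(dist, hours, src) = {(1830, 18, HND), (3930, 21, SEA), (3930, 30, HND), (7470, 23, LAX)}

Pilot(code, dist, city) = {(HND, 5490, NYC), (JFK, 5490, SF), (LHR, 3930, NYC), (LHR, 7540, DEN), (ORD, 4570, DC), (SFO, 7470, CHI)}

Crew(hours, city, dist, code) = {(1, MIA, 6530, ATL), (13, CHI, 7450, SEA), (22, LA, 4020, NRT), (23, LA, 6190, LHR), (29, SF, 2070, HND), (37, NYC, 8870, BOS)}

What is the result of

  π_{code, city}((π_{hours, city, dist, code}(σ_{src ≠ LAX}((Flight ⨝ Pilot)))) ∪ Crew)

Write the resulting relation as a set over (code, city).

Natural join on dist: {(3930, 21, SEA, LHR, NYC), (3930, 30, HND, LHR, NYC), (7470, 23, LAX, SFO, CHI)}
Selection src ≠ LAX: {(3930, 21, SEA, LHR, NYC), (3930, 30, HND, LHR, NYC)}
Keep only column(s) hours, city, dist, code: {(21, NYC, 3930, LHR), (30, NYC, 3930, LHR)}
Taking the union: {(1, MIA, 6530, ATL), (13, CHI, 7450, SEA), (21, NYC, 3930, LHR), (22, LA, 4020, NRT), (23, LA, 6190, LHR), (29, SF, 2070, HND), (30, NYC, 3930, LHR), (37, NYC, 8870, BOS)}
Keep only column(s) code, city (1 duplicate(s) eliminated): {(ATL, MIA), (BOS, NYC), (HND, SF), (LHR, LA), (LHR, NYC), (NRT, LA), (SEA, CHI)}

{(ATL, MIA), (BOS, NYC), (HND, SF), (LHR, LA), (LHR, NYC), (NRT, LA), (SEA, CHI)}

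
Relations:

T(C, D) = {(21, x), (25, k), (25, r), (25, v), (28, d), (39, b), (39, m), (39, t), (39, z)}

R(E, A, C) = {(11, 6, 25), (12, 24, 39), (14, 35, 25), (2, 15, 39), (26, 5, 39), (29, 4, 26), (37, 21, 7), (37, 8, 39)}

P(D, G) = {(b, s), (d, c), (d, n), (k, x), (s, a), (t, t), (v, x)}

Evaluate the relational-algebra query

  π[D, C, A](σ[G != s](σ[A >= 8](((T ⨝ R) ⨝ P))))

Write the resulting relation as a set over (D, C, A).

{(k, 25, 35), (t, 39, 15), (t, 39, 24), (t, 39, 8), (v, 25, 35)}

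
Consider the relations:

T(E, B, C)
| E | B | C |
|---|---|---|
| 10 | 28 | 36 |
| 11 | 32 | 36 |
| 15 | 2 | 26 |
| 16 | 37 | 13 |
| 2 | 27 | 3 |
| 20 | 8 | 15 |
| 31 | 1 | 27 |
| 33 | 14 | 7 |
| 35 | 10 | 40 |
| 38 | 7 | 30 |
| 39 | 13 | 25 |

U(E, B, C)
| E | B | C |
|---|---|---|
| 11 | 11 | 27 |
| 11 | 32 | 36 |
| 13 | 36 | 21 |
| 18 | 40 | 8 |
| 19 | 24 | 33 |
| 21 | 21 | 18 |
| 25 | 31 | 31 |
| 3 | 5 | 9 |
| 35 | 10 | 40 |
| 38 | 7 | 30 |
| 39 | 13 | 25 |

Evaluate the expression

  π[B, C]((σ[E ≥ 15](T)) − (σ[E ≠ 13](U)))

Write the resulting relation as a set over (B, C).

σ[E ≥ 15]: keep tuples satisfying E ≥ 15 → {(15, 2, 26), (16, 37, 13), (20, 8, 15), (31, 1, 27), (33, 14, 7), (35, 10, 40), (38, 7, 30), (39, 13, 25)}
σ[E ≠ 13]: keep tuples satisfying E ≠ 13 → {(11, 11, 27), (11, 32, 36), (18, 40, 8), (19, 24, 33), (21, 21, 18), (25, 31, 31), (3, 5, 9), (35, 10, 40), (38, 7, 30), (39, 13, 25)}
Difference: {(15, 2, 26), (16, 37, 13), (20, 8, 15), (31, 1, 27), (33, 14, 7), (35, 10, 40), (38, 7, 30), (39, 13, 25)} with {(11, 11, 27), (11, 32, 36), (18, 40, 8), (19, 24, 33), (21, 21, 18), (25, 31, 31), (3, 5, 9), (35, 10, 40), (38, 7, 30), (39, 13, 25)} → {(15, 2, 26), (16, 37, 13), (20, 8, 15), (31, 1, 27), (33, 14, 7)}
π[B, C]: project onto (B, C) → {(1, 27), (14, 7), (2, 26), (37, 13), (8, 15)}

{(1, 27), (14, 7), (2, 26), (37, 13), (8, 15)}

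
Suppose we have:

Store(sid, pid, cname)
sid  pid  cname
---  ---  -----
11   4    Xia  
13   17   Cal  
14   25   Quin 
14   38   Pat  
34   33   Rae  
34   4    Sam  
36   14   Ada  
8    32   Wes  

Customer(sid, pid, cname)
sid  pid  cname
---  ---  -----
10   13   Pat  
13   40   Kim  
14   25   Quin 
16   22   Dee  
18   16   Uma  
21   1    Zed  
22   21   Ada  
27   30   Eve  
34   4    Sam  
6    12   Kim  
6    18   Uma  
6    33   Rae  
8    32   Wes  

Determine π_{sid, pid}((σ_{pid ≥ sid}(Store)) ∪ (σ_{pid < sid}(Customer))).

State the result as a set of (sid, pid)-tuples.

Filtering on pid ≥ sid leaves {(13, 17, Cal), (14, 25, Quin), (14, 38, Pat), (8, 32, Wes)}.
Filtering on pid < sid leaves {(18, 16, Uma), (21, 1, Zed), (22, 21, Ada), (34, 4, Sam)}.
Set union of the two operands is {(13, 17, Cal), (14, 25, Quin), (14, 38, Pat), (18, 16, Uma), (21, 1, Zed), (22, 21, Ada), (34, 4, Sam), (8, 32, Wes)}.
π[sid, pid]: project onto (sid, pid) → {(13, 17), (14, 25), (14, 38), (18, 16), (21, 1), (22, 21), (34, 4), (8, 32)}

{(13, 17), (14, 25), (14, 38), (18, 16), (21, 1), (22, 21), (34, 4), (8, 32)}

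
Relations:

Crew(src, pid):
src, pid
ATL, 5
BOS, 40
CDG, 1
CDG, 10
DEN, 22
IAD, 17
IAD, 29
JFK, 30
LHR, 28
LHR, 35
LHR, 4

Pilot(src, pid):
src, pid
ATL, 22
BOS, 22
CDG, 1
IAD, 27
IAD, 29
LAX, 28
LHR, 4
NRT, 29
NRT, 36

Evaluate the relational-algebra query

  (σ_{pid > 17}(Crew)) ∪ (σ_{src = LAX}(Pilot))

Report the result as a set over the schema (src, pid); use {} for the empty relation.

Apply σ_{pid > 17}; surviving tuples: {(BOS, 40), (DEN, 22), (IAD, 29), (JFK, 30), (LHR, 28), (LHR, 35)}
Apply σ_{src = LAX}; surviving tuples: {(LAX, 28)}
Union: {(BOS, 40), (DEN, 22), (IAD, 29), (JFK, 30), (LHR, 28), (LHR, 35)} with {(LAX, 28)} → {(BOS, 40), (DEN, 22), (IAD, 29), (JFK, 30), (LAX, 28), (LHR, 28), (LHR, 35)}

{(BOS, 40), (DEN, 22), (IAD, 29), (JFK, 30), (LAX, 28), (LHR, 28), (LHR, 35)}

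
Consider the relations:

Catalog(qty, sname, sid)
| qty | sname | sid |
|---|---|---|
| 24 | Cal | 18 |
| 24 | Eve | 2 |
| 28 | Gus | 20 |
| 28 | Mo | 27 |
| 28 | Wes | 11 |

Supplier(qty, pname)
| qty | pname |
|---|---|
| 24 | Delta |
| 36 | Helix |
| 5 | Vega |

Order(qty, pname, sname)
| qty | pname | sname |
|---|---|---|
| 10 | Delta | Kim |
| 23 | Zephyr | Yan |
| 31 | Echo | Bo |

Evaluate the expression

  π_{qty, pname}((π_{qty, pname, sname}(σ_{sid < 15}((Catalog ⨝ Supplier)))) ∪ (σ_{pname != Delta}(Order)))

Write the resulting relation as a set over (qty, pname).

{(23, Zephyr), (24, Delta), (31, Echo)}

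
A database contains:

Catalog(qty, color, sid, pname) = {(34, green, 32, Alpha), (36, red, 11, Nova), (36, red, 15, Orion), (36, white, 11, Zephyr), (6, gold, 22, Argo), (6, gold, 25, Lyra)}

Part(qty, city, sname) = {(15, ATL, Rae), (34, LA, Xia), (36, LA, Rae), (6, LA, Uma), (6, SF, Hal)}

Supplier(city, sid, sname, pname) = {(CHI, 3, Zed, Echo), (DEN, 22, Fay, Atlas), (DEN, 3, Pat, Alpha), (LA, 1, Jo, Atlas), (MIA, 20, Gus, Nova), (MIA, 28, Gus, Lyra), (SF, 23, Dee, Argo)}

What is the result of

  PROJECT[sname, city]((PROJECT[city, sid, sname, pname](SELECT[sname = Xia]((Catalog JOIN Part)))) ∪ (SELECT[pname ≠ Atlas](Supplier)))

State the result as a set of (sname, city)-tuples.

Catalog ⋈ Part (natural join on qty): {(34, green, 32, Alpha, LA, Xia), (36, red, 11, Nova, LA, Rae), (36, red, 15, Orion, LA, Rae), (36, white, 11, Zephyr, LA, Rae), (6, gold, 22, Argo, LA, Uma), (6, gold, 22, Argo, SF, Hal), (6, gold, 25, Lyra, LA, Uma), (6, gold, 25, Lyra, SF, Hal)}
Apply σ_{sname = Xia}; surviving tuples: {(34, green, 32, Alpha, LA, Xia)}
π[city, sid, sname, pname]: project onto (city, sid, sname, pname) → {(LA, 32, Xia, Alpha)}
Apply σ_{pname ≠ Atlas}; surviving tuples: {(CHI, 3, Zed, Echo), (DEN, 3, Pat, Alpha), (MIA, 20, Gus, Nova), (MIA, 28, Gus, Lyra), (SF, 23, Dee, Argo)}
Taking the union: {(CHI, 3, Zed, Echo), (DEN, 3, Pat, Alpha), (LA, 32, Xia, Alpha), (MIA, 20, Gus, Nova), (MIA, 28, Gus, Lyra), (SF, 23, Dee, Argo)}
π[sname, city]: project onto (sname, city) (1 duplicate(s) eliminated) → {(Dee, SF), (Gus, MIA), (Pat, DEN), (Xia, LA), (Zed, CHI)}

{(Dee, SF), (Gus, MIA), (Pat, DEN), (Xia, LA), (Zed, CHI)}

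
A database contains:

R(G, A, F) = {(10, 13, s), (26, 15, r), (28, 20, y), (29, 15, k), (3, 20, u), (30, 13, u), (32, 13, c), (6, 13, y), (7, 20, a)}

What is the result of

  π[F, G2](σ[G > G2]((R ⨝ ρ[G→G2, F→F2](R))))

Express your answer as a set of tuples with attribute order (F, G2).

{(a, 3), (c, 10), (c, 30), (c, 6), (k, 26), (s, 6), (u, 10), (u, 6), (y, 3), (y, 7)}

ρ[G→G2, F→F2]: schema becomes (G2, A, F2); tuples unchanged.
R ⋈ ρ[G→G2, F→F2](R) (natural join on A): {(10, 13, s, 10, s), (10, 13, s, 30, u), (10, 13, s, 32, c), (10, 13, s, 6, y), (26, 15, r, 26, r), (26, 15, r, 29, k), (28, 20, y, 28, y), (28, 20, y, 3, u), (28, 20, y, 7, a), (29, 15, k, 26, r), (29, 15, k, 29, k), (3, 20, u, 28, y), (3, 20, u, 3, u), (3, 20, u, 7, a), (30, 13, u, 10, s), (30, 13, u, 30, u), (30, 13, u, 32, c), (30, 13, u, 6, y), (32, 13, c, 10, s), (32, 13, c, 30, u), (32, 13, c, 32, c), (32, 13, c, 6, y), (6, 13, y, 10, s), (6, 13, y, 30, u), (6, 13, y, 32, c), (6, 13, y, 6, y), (7, 20, a, 28, y), (7, 20, a, 3, u), (7, 20, a, 7, a)}
Filtering on G > G2 leaves {(10, 13, s, 6, y), (28, 20, y, 3, u), (28, 20, y, 7, a), (29, 15, k, 26, r), (30, 13, u, 10, s), (30, 13, u, 6, y), (32, 13, c, 10, s), (32, 13, c, 30, u), (32, 13, c, 6, y), (7, 20, a, 3, u)}.
π[F, G2]: project onto (F, G2) → {(a, 3), (c, 10), (c, 30), (c, 6), (k, 26), (s, 6), (u, 10), (u, 6), (y, 3), (y, 7)}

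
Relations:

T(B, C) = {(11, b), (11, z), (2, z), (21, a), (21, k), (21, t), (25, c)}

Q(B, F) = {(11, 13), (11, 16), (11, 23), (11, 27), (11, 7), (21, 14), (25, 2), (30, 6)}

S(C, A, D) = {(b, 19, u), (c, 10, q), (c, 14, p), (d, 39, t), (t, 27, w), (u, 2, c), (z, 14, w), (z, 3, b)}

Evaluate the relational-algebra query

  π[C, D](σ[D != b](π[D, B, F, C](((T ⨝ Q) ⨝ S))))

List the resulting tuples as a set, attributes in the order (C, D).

{(b, u), (c, p), (c, q), (t, w), (z, w)}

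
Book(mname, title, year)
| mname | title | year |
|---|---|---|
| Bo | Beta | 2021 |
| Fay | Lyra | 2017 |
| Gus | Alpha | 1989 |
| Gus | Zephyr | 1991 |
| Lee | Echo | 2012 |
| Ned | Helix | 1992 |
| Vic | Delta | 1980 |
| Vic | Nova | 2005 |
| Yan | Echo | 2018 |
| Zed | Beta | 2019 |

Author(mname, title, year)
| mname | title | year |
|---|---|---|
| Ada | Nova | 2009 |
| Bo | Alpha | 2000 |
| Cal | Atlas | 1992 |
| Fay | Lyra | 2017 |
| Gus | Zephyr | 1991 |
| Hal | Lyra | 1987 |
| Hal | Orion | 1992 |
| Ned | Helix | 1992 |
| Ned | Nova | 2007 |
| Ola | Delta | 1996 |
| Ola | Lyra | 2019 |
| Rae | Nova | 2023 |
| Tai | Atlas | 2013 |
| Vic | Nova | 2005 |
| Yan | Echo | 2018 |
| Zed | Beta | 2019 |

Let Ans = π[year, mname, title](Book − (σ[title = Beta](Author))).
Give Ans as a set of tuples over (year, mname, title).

{(1980, Vic, Delta), (1989, Gus, Alpha), (1991, Gus, Zephyr), (1992, Ned, Helix), (2005, Vic, Nova), (2012, Lee, Echo), (2017, Fay, Lyra), (2018, Yan, Echo), (2021, Bo, Beta)}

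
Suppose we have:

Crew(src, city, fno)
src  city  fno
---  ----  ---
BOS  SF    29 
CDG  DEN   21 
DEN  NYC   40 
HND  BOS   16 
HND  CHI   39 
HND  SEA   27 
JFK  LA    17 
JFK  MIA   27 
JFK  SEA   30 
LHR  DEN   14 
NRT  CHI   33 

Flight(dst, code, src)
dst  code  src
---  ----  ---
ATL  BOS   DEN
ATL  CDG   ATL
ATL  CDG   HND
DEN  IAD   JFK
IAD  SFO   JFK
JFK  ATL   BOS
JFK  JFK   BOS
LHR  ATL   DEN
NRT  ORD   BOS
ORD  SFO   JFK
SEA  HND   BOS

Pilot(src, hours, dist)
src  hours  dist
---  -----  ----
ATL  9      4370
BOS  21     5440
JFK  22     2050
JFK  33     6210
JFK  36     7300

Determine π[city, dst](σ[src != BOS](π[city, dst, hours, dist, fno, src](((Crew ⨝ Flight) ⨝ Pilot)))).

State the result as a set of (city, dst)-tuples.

{(LA, DEN), (LA, IAD), (LA, ORD), (MIA, DEN), (MIA, IAD), (MIA, ORD), (SEA, DEN), (SEA, IAD), (SEA, ORD)}

Crew ⋈ Flight (natural join on src): {(BOS, SF, 29, JFK, ATL), (BOS, SF, 29, JFK, JFK), (BOS, SF, 29, NRT, ORD), (BOS, SF, 29, SEA, HND), (DEN, NYC, 40, ATL, BOS), (DEN, NYC, 40, LHR, ATL), (HND, BOS, 16, ATL, CDG), (HND, CHI, 39, ATL, CDG), (HND, SEA, 27, ATL, CDG), (JFK, LA, 17, DEN, IAD), (JFK, LA, 17, IAD, SFO), (JFK, LA, 17, ORD, SFO), (JFK, MIA, 27, DEN, IAD), (JFK, MIA, 27, IAD, SFO), (JFK, MIA, 27, ORD, SFO), (JFK, SEA, 30, DEN, IAD), (JFK, SEA, 30, IAD, SFO), (JFK, SEA, 30, ORD, SFO)}
(Crew ⨝ Flight) ⋈ Pilot (natural join on src): {(BOS, SF, 29, JFK, ATL, 21, 5440), (BOS, SF, 29, JFK, JFK, 21, 5440), (BOS, SF, 29, NRT, ORD, 21, 5440), (BOS, SF, 29, SEA, HND, 21, 5440), (JFK, LA, 17, DEN, IAD, 22, 2050), (JFK, LA, 17, DEN, IAD, 33, 6210), (JFK, LA, 17, DEN, IAD, 36, 7300), (JFK, LA, 17, IAD, SFO, 22, 2050), (JFK, LA, 17, IAD, SFO, 33, 6210), (JFK, LA, 17, IAD, SFO, 36, 7300), (JFK, LA, 17, ORD, SFO, 22, 2050), (JFK, LA, 17, ORD, SFO, 33, 6210), (JFK, LA, 17, ORD, SFO, 36, 7300), (JFK, MIA, 27, DEN, IAD, 22, 2050), (JFK, MIA, 27, DEN, IAD, 33, 6210), (JFK, MIA, 27, DEN, IAD, 36, 7300), (JFK, MIA, 27, IAD, SFO, 22, 2050), (JFK, MIA, 27, IAD, SFO, 33, 6210), (JFK, MIA, 27, IAD, SFO, 36, 7300), (JFK, MIA, 27, ORD, SFO, 22, 2050), (JFK, MIA, 27, ORD, SFO, 33, 6210), (JFK, MIA, 27, ORD, SFO, 36, 7300), (JFK, SEA, 30, DEN, IAD, 22, 2050), (JFK, SEA, 30, DEN, IAD, 33, 6210), (JFK, SEA, 30, DEN, IAD, 36, 7300), (JFK, SEA, 30, IAD, SFO, 22, 2050), (JFK, SEA, 30, IAD, SFO, 33, 6210), (JFK, SEA, 30, IAD, SFO, 36, 7300), (JFK, SEA, 30, ORD, SFO, 22, 2050), (JFK, SEA, 30, ORD, SFO, 33, 6210), (JFK, SEA, 30, ORD, SFO, 36, 7300)}
π_{city, dst, hours, dist, fno, src} gives {(LA, DEN, 22, 2050, 17, JFK), (LA, DEN, 33, 6210, 17, JFK), (LA, DEN, 36, 7300, 17, JFK), (LA, IAD, 22, 2050, 17, JFK), (LA, IAD, 33, 6210, 17, JFK), (LA, IAD, 36, 7300, 17, JFK), (LA, ORD, 22, 2050, 17, JFK), (LA, ORD, 33, 6210, 17, JFK), (LA, ORD, 36, 7300, 17, JFK), (MIA, DEN, 22, 2050, 27, JFK), (MIA, DEN, 33, 6210, 27, JFK), (MIA, DEN, 36, 7300, 27, JFK), (MIA, IAD, 22, 2050, 27, JFK), (MIA, IAD, 33, 6210, 27, JFK), (MIA, IAD, 36, 7300, 27, JFK), (MIA, ORD, 22, 2050, 27, JFK), (MIA, ORD, 33, 6210, 27, JFK), (MIA, ORD, 36, 7300, 27, JFK), (SEA, DEN, 22, 2050, 30, JFK), (SEA, DEN, 33, 6210, 30, JFK), (SEA, DEN, 36, 7300, 30, JFK), (SEA, IAD, 22, 2050, 30, JFK), (SEA, IAD, 33, 6210, 30, JFK), (SEA, IAD, 36, 7300, 30, JFK), (SEA, ORD, 22, 2050, 30, JFK), (SEA, ORD, 33, 6210, 30, JFK), (SEA, ORD, 36, 7300, 30, JFK), (SF, JFK, 21, 5440, 29, BOS), (SF, NRT, 21, 5440, 29, BOS), (SF, SEA, 21, 5440, 29, BOS)} (1 duplicate(s) eliminated).
Selection src != BOS: {(LA, DEN, 22, 2050, 17, JFK), (LA, DEN, 33, 6210, 17, JFK), (LA, DEN, 36, 7300, 17, JFK), (LA, IAD, 22, 2050, 17, JFK), (LA, IAD, 33, 6210, 17, JFK), (LA, IAD, 36, 7300, 17, JFK), (LA, ORD, 22, 2050, 17, JFK), (LA, ORD, 33, 6210, 17, JFK), (LA, ORD, 36, 7300, 17, JFK), (MIA, DEN, 22, 2050, 27, JFK), (MIA, DEN, 33, 6210, 27, JFK), (MIA, DEN, 36, 7300, 27, JFK), (MIA, IAD, 22, 2050, 27, JFK), (MIA, IAD, 33, 6210, 27, JFK), (MIA, IAD, 36, 7300, 27, JFK), (MIA, ORD, 22, 2050, 27, JFK), (MIA, ORD, 33, 6210, 27, JFK), (MIA, ORD, 36, 7300, 27, JFK), (SEA, DEN, 22, 2050, 30, JFK), (SEA, DEN, 33, 6210, 30, JFK), (SEA, DEN, 36, 7300, 30, JFK), (SEA, IAD, 22, 2050, 30, JFK), (SEA, IAD, 33, 6210, 30, JFK), (SEA, IAD, 36, 7300, 30, JFK), (SEA, ORD, 22, 2050, 30, JFK), (SEA, ORD, 33, 6210, 30, JFK), (SEA, ORD, 36, 7300, 30, JFK)}
π_{city, dst} gives {(LA, DEN), (LA, IAD), (LA, ORD), (MIA, DEN), (MIA, IAD), (MIA, ORD), (SEA, DEN), (SEA, IAD), (SEA, ORD)} (18 duplicate(s) eliminated).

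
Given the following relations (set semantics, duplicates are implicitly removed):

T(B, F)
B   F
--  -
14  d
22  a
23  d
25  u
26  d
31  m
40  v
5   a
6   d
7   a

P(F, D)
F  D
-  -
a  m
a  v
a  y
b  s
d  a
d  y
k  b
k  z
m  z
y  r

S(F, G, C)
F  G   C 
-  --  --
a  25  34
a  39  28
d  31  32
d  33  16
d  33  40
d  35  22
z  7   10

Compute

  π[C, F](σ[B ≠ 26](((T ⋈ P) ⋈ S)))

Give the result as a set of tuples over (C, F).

Natural join on F: {(14, d, a), (14, d, y), (22, a, m), (22, a, v), (22, a, y), (23, d, a), (23, d, y), (26, d, a), (26, d, y), (31, m, z), (5, a, m), (5, a, v), (5, a, y), (6, d, a), (6, d, y), (7, a, m), (7, a, v), (7, a, y)}
Natural join on F: {(14, d, a, 31, 32), (14, d, a, 33, 16), (14, d, a, 33, 40), (14, d, a, 35, 22), (14, d, y, 31, 32), (14, d, y, 33, 16), (14, d, y, 33, 40), (14, d, y, 35, 22), (22, a, m, 25, 34), (22, a, m, 39, 28), (22, a, v, 25, 34), (22, a, v, 39, 28), (22, a, y, 25, 34), (22, a, y, 39, 28), (23, d, a, 31, 32), (23, d, a, 33, 16), (23, d, a, 33, 40), (23, d, a, 35, 22), (23, d, y, 31, 32), (23, d, y, 33, 16), (23, d, y, 33, 40), (23, d, y, 35, 22), (26, d, a, 31, 32), (26, d, a, 33, 16), (26, d, a, 33, 40), (26, d, a, 35, 22), (26, d, y, 31, 32), (26, d, y, 33, 16), (26, d, y, 33, 40), (26, d, y, 35, 22), (5, a, m, 25, 34), (5, a, m, 39, 28), (5, a, v, 25, 34), (5, a, v, 39, 28), (5, a, y, 25, 34), (5, a, y, 39, 28), (6, d, a, 31, 32), (6, d, a, 33, 16), (6, d, a, 33, 40), (6, d, a, 35, 22), (6, d, y, 31, 32), (6, d, y, 33, 16), (6, d, y, 33, 40), (6, d, y, 35, 22), (7, a, m, 25, 34), (7, a, m, 39, 28), (7, a, v, 25, 34), (7, a, v, 39, 28), (7, a, y, 25, 34), (7, a, y, 39, 28)}
Selection B ≠ 26: {(14, d, a, 31, 32), (14, d, a, 33, 16), (14, d, a, 33, 40), (14, d, a, 35, 22), (14, d, y, 31, 32), (14, d, y, 33, 16), (14, d, y, 33, 40), (14, d, y, 35, 22), (22, a, m, 25, 34), (22, a, m, 39, 28), (22, a, v, 25, 34), (22, a, v, 39, 28), (22, a, y, 25, 34), (22, a, y, 39, 28), (23, d, a, 31, 32), (23, d, a, 33, 16), (23, d, a, 33, 40), (23, d, a, 35, 22), (23, d, y, 31, 32), (23, d, y, 33, 16), (23, d, y, 33, 40), (23, d, y, 35, 22), (5, a, m, 25, 34), (5, a, m, 39, 28), (5, a, v, 25, 34), (5, a, v, 39, 28), (5, a, y, 25, 34), (5, a, y, 39, 28), (6, d, a, 31, 32), (6, d, a, 33, 16), (6, d, a, 33, 40), (6, d, a, 35, 22), (6, d, y, 31, 32), (6, d, y, 33, 16), (6, d, y, 33, 40), (6, d, y, 35, 22), (7, a, m, 25, 34), (7, a, m, 39, 28), (7, a, v, 25, 34), (7, a, v, 39, 28), (7, a, y, 25, 34), (7, a, y, 39, 28)}
Keep only column(s) C, F (36 duplicate(s) eliminated): {(16, d), (22, d), (28, a), (32, d), (34, a), (40, d)}

{(16, d), (22, d), (28, a), (32, d), (34, a), (40, d)}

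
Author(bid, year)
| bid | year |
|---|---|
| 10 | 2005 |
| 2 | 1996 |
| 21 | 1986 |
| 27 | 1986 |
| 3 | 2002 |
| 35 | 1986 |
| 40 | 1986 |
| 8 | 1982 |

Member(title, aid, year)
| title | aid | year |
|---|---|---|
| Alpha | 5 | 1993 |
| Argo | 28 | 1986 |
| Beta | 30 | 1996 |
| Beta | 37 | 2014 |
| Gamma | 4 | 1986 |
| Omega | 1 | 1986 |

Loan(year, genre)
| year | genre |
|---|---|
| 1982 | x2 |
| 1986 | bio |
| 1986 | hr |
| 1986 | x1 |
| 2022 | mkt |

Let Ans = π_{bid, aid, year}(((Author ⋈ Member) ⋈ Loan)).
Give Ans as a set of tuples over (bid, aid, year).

{(21, 1, 1986), (21, 28, 1986), (21, 4, 1986), (27, 1, 1986), (27, 28, 1986), (27, 4, 1986), (35, 1, 1986), (35, 28, 1986), (35, 4, 1986), (40, 1, 1986), (40, 28, 1986), (40, 4, 1986)}

Joining Author and Member on year yields {(2, 1996, Beta, 30), (21, 1986, Argo, 28), (21, 1986, Gamma, 4), (21, 1986, Omega, 1), (27, 1986, Argo, 28), (27, 1986, Gamma, 4), (27, 1986, Omega, 1), (35, 1986, Argo, 28), (35, 1986, Gamma, 4), (35, 1986, Omega, 1), (40, 1986, Argo, 28), (40, 1986, Gamma, 4), (40, 1986, Omega, 1)}.
Joining (Author ⋈ Member) and Loan on year yields {(21, 1986, Argo, 28, bio), (21, 1986, Argo, 28, hr), (21, 1986, Argo, 28, x1), (21, 1986, Gamma, 4, bio), (21, 1986, Gamma, 4, hr), (21, 1986, Gamma, 4, x1), (21, 1986, Omega, 1, bio), (21, 1986, Omega, 1, hr), (21, 1986, Omega, 1, x1), (27, 1986, Argo, 28, bio), (27, 1986, Argo, 28, hr), (27, 1986, Argo, 28, x1), (27, 1986, Gamma, 4, bio), (27, 1986, Gamma, 4, hr), (27, 1986, Gamma, 4, x1), (27, 1986, Omega, 1, bio), (27, 1986, Omega, 1, hr), (27, 1986, Omega, 1, x1), (35, 1986, Argo, 28, bio), (35, 1986, Argo, 28, hr), (35, 1986, Argo, 28, x1), (35, 1986, Gamma, 4, bio), (35, 1986, Gamma, 4, hr), (35, 1986, Gamma, 4, x1), (35, 1986, Omega, 1, bio), (35, 1986, Omega, 1, hr), (35, 1986, Omega, 1, x1), (40, 1986, Argo, 28, bio), (40, 1986, Argo, 28, hr), (40, 1986, Argo, 28, x1), (40, 1986, Gamma, 4, bio), (40, 1986, Gamma, 4, hr), (40, 1986, Gamma, 4, x1), (40, 1986, Omega, 1, bio), (40, 1986, Omega, 1, hr), (40, 1986, Omega, 1, x1)}.
π_{bid, aid, year} gives {(21, 1, 1986), (21, 28, 1986), (21, 4, 1986), (27, 1, 1986), (27, 28, 1986), (27, 4, 1986), (35, 1, 1986), (35, 28, 1986), (35, 4, 1986), (40, 1, 1986), (40, 28, 1986), (40, 4, 1986)} (24 duplicate(s) eliminated).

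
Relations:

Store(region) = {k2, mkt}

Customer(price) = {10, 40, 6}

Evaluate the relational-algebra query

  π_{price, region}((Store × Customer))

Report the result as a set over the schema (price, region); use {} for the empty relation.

Store × Customer: Cartesian product, 2·3 = 6 tuples over (region, price).
Keep only column(s) price, region: {(10, k2), (10, mkt), (40, k2), (40, mkt), (6, k2), (6, mkt)}

{(10, k2), (10, mkt), (40, k2), (40, mkt), (6, k2), (6, mkt)}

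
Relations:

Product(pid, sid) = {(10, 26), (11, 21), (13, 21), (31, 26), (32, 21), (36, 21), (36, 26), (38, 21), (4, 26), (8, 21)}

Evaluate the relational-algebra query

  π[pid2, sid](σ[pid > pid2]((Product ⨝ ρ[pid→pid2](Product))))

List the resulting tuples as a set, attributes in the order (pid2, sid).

ρ[pid→pid2]: schema becomes (pid2, sid); tuples unchanged.
Product ⋈ ρ[pid→pid2](Product) (natural join on sid): {(10, 26, 10), (10, 26, 31), (10, 26, 36), (10, 26, 4), (11, 21, 11), (11, 21, 13), (11, 21, 32), (11, 21, 36), (11, 21, 38), (11, 21, 8), (13, 21, 11), (13, 21, 13), (13, 21, 32), (13, 21, 36), (13, 21, 38), (13, 21, 8), (31, 26, 10), (31, 26, 31), (31, 26, 36), (31, 26, 4), (32, 21, 11), (32, 21, 13), (32, 21, 32), (32, 21, 36), (32, 21, 38), (32, 21, 8), (36, 21, 11), (36, 21, 13), (36, 21, 32), (36, 21, 36), (36, 21, 38), (36, 21, 8), (36, 26, 10), (36, 26, 31), (36, 26, 36), (36, 26, 4), (38, 21, 11), (38, 21, 13), (38, 21, 32), (38, 21, 36), (38, 21, 38), (38, 21, 8), (4, 26, 10), (4, 26, 31), (4, 26, 36), (4, 26, 4), (8, 21, 11), (8, 21, 13), (8, 21, 32), (8, 21, 36), (8, 21, 38), (8, 21, 8)}
Selection pid > pid2: {(10, 26, 4), (11, 21, 8), (13, 21, 11), (13, 21, 8), (31, 26, 10), (31, 26, 4), (32, 21, 11), (32, 21, 13), (32, 21, 8), (36, 21, 11), (36, 21, 13), (36, 21, 32), (36, 21, 8), (36, 26, 10), (36, 26, 31), (36, 26, 4), (38, 21, 11), (38, 21, 13), (38, 21, 32), (38, 21, 36), (38, 21, 8)}
Projecting to pid2, sid (13 duplicate(s) eliminated): {(10, 26), (11, 21), (13, 21), (31, 26), (32, 21), (36, 21), (4, 26), (8, 21)}

{(10, 26), (11, 21), (13, 21), (31, 26), (32, 21), (36, 21), (4, 26), (8, 21)}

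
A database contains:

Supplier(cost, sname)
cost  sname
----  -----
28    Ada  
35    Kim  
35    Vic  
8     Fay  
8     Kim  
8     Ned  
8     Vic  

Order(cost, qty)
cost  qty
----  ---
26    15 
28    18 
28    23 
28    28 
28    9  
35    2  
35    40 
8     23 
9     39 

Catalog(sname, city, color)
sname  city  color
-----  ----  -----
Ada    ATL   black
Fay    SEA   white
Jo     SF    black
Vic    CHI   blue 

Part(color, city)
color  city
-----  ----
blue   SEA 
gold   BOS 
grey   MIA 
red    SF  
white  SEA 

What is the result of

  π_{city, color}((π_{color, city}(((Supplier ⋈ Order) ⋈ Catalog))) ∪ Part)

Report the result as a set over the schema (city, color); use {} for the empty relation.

Natural join on cost: {(28, Ada, 18), (28, Ada, 23), (28, Ada, 28), (28, Ada, 9), (35, Kim, 2), (35, Kim, 40), (35, Vic, 2), (35, Vic, 40), (8, Fay, 23), (8, Kim, 23), (8, Ned, 23), (8, Vic, 23)}
Natural join on sname: {(28, Ada, 18, ATL, black), (28, Ada, 23, ATL, black), (28, Ada, 28, ATL, black), (28, Ada, 9, ATL, black), (35, Vic, 2, CHI, blue), (35, Vic, 40, CHI, blue), (8, Fay, 23, SEA, white), (8, Vic, 23, CHI, blue)}
π[color, city]: project onto (color, city) (5 duplicate(s) eliminated) → {(black, ATL), (blue, CHI), (white, SEA)}
Taking the union: {(black, ATL), (blue, CHI), (blue, SEA), (gold, BOS), (grey, MIA), (red, SF), (white, SEA)}
π[city, color]: project onto (city, color) → {(ATL, black), (BOS, gold), (CHI, blue), (MIA, grey), (SEA, blue), (SEA, white), (SF, red)}

{(ATL, black), (BOS, gold), (CHI, blue), (MIA, grey), (SEA, blue), (SEA, white), (SF, red)}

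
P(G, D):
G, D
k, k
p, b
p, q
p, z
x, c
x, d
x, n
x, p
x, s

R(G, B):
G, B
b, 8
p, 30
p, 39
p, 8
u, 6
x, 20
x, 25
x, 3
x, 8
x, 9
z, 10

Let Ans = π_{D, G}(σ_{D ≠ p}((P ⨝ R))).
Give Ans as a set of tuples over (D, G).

Joining P and R on G yields {(p, b, 30), (p, b, 39), (p, b, 8), (p, q, 30), (p, q, 39), (p, q, 8), (p, z, 30), (p, z, 39), (p, z, 8), (x, c, 20), (x, c, 25), (x, c, 3), (x, c, 8), (x, c, 9), (x, d, 20), (x, d, 25), (x, d, 3), (x, d, 8), (x, d, 9), (x, n, 20), (x, n, 25), (x, n, 3), (x, n, 8), (x, n, 9), (x, p, 20), (x, p, 25), (x, p, 3), (x, p, 8), (x, p, 9), (x, s, 20), (x, s, 25), (x, s, 3), (x, s, 8), (x, s, 9)}.
Selection D ≠ p: {(p, b, 30), (p, b, 39), (p, b, 8), (p, q, 30), (p, q, 39), (p, q, 8), (p, z, 30), (p, z, 39), (p, z, 8), (x, c, 20), (x, c, 25), (x, c, 3), (x, c, 8), (x, c, 9), (x, d, 20), (x, d, 25), (x, d, 3), (x, d, 8), (x, d, 9), (x, n, 20), (x, n, 25), (x, n, 3), (x, n, 8), (x, n, 9), (x, s, 20), (x, s, 25), (x, s, 3), (x, s, 8), (x, s, 9)}
π_{D, G} gives {(b, p), (c, x), (d, x), (n, x), (q, p), (s, x), (z, p)} (22 duplicate(s) eliminated).

{(b, p), (c, x), (d, x), (n, x), (q, p), (s, x), (z, p)}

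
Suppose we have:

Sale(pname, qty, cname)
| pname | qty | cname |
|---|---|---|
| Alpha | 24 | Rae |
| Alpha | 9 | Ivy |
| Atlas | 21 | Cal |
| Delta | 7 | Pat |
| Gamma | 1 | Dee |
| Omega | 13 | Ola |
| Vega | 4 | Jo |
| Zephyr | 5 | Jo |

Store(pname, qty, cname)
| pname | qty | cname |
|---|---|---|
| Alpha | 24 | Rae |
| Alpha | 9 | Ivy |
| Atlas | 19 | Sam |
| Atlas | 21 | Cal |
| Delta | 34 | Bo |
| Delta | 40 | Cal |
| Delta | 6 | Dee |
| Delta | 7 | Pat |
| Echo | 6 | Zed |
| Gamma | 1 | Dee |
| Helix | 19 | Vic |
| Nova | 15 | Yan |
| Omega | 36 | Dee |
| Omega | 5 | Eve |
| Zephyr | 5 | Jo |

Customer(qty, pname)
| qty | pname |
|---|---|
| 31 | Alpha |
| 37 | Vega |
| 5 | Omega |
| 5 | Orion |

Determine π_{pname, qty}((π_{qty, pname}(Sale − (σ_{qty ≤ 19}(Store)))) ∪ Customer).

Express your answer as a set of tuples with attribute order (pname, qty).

{(Alpha, 24), (Alpha, 31), (Atlas, 21), (Omega, 13), (Omega, 5), (Orion, 5), (Vega, 37), (Vega, 4)}

Selection qty ≤ 19: {(Alpha, 9, Ivy), (Atlas, 19, Sam), (Delta, 6, Dee), (Delta, 7, Pat), (Echo, 6, Zed), (Gamma, 1, Dee), (Helix, 19, Vic), (Nova, 15, Yan), (Omega, 5, Eve), (Zephyr, 5, Jo)}
Set difference of the two operands is {(Alpha, 24, Rae), (Atlas, 21, Cal), (Omega, 13, Ola), (Vega, 4, Jo)}.
π[qty, pname]: project onto (qty, pname) → {(13, Omega), (21, Atlas), (24, Alpha), (4, Vega)}
Set union of the two operands is {(13, Omega), (21, Atlas), (24, Alpha), (31, Alpha), (37, Vega), (4, Vega), (5, Omega), (5, Orion)}.
π[pname, qty]: project onto (pname, qty) → {(Alpha, 24), (Alpha, 31), (Atlas, 21), (Omega, 13), (Omega, 5), (Orion, 5), (Vega, 37), (Vega, 4)}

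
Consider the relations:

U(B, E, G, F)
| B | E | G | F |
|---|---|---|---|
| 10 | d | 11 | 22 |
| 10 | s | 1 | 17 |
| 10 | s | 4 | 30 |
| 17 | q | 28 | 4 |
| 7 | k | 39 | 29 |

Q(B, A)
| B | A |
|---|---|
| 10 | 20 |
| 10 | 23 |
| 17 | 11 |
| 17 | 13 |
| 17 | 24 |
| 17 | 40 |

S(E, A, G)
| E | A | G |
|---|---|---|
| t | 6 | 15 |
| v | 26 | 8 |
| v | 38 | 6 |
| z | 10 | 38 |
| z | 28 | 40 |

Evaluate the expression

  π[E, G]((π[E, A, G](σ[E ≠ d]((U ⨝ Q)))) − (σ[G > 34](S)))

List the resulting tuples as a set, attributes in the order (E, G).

Joining U and Q on B yields {(10, d, 11, 22, 20), (10, d, 11, 22, 23), (10, s, 1, 17, 20), (10, s, 1, 17, 23), (10, s, 4, 30, 20), (10, s, 4, 30, 23), (17, q, 28, 4, 11), (17, q, 28, 4, 13), (17, q, 28, 4, 24), (17, q, 28, 4, 40)}.
Filtering on E ≠ d leaves {(10, s, 1, 17, 20), (10, s, 1, 17, 23), (10, s, 4, 30, 20), (10, s, 4, 30, 23), (17, q, 28, 4, 11), (17, q, 28, 4, 13), (17, q, 28, 4, 24), (17, q, 28, 4, 40)}.
Keep only column(s) E, A, G: {(q, 11, 28), (q, 13, 28), (q, 24, 28), (q, 40, 28), (s, 20, 1), (s, 20, 4), (s, 23, 1), (s, 23, 4)}
Filtering on G > 34 leaves {(z, 10, 38), (z, 28, 40)}.
Difference: {(q, 11, 28), (q, 13, 28), (q, 24, 28), (q, 40, 28), (s, 20, 1), (s, 20, 4), (s, 23, 1), (s, 23, 4)} with {(z, 10, 38), (z, 28, 40)} → {(q, 11, 28), (q, 13, 28), (q, 24, 28), (q, 40, 28), (s, 20, 1), (s, 20, 4), (s, 23, 1), (s, 23, 4)}
Keep only column(s) E, G (5 duplicate(s) eliminated): {(q, 28), (s, 1), (s, 4)}

{(q, 28), (s, 1), (s, 4)}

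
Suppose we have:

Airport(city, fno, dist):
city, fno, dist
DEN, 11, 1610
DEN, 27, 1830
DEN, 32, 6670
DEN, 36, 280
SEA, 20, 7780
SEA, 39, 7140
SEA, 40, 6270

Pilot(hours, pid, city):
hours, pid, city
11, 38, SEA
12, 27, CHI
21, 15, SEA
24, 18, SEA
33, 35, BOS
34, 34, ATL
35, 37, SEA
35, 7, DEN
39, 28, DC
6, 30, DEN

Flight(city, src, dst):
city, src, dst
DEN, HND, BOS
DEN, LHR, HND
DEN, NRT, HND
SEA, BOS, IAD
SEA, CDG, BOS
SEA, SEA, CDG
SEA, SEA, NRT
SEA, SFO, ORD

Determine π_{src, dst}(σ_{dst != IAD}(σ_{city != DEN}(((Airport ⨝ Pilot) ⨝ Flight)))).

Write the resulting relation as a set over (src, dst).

{(CDG, BOS), (SEA, CDG), (SEA, NRT), (SFO, ORD)}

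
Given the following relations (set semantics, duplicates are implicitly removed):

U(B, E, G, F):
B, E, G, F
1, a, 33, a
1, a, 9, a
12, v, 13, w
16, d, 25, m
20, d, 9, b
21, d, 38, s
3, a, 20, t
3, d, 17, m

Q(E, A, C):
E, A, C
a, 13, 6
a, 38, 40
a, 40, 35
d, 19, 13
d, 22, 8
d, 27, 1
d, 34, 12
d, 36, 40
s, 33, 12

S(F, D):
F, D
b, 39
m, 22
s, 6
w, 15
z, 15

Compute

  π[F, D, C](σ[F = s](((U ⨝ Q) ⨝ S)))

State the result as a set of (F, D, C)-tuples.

{(s, 6, 1), (s, 6, 12), (s, 6, 13), (s, 6, 40), (s, 6, 8)}

Joining U and Q on E yields {(1, a, 33, a, 13, 6), (1, a, 33, a, 38, 40), (1, a, 33, a, 40, 35), (1, a, 9, a, 13, 6), (1, a, 9, a, 38, 40), (1, a, 9, a, 40, 35), (16, d, 25, m, 19, 13), (16, d, 25, m, 22, 8), (16, d, 25, m, 27, 1), (16, d, 25, m, 34, 12), (16, d, 25, m, 36, 40), (20, d, 9, b, 19, 13), (20, d, 9, b, 22, 8), (20, d, 9, b, 27, 1), (20, d, 9, b, 34, 12), (20, d, 9, b, 36, 40), (21, d, 38, s, 19, 13), (21, d, 38, s, 22, 8), (21, d, 38, s, 27, 1), (21, d, 38, s, 34, 12), (21, d, 38, s, 36, 40), (3, a, 20, t, 13, 6), (3, a, 20, t, 38, 40), (3, a, 20, t, 40, 35), (3, d, 17, m, 19, 13), (3, d, 17, m, 22, 8), (3, d, 17, m, 27, 1), (3, d, 17, m, 34, 12), (3, d, 17, m, 36, 40)}.
Joining (U ⨝ Q) and S on F yields {(16, d, 25, m, 19, 13, 22), (16, d, 25, m, 22, 8, 22), (16, d, 25, m, 27, 1, 22), (16, d, 25, m, 34, 12, 22), (16, d, 25, m, 36, 40, 22), (20, d, 9, b, 19, 13, 39), (20, d, 9, b, 22, 8, 39), (20, d, 9, b, 27, 1, 39), (20, d, 9, b, 34, 12, 39), (20, d, 9, b, 36, 40, 39), (21, d, 38, s, 19, 13, 6), (21, d, 38, s, 22, 8, 6), (21, d, 38, s, 27, 1, 6), (21, d, 38, s, 34, 12, 6), (21, d, 38, s, 36, 40, 6), (3, d, 17, m, 19, 13, 22), (3, d, 17, m, 22, 8, 22), (3, d, 17, m, 27, 1, 22), (3, d, 17, m, 34, 12, 22), (3, d, 17, m, 36, 40, 22)}.
σ[F = s]: keep tuples satisfying F = s → {(21, d, 38, s, 19, 13, 6), (21, d, 38, s, 22, 8, 6), (21, d, 38, s, 27, 1, 6), (21, d, 38, s, 34, 12, 6), (21, d, 38, s, 36, 40, 6)}
Projecting to F, D, C: {(s, 6, 1), (s, 6, 12), (s, 6, 13), (s, 6, 40), (s, 6, 8)}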